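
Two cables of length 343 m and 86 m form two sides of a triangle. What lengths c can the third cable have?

By the triangle inequality, c must be less than 343 + 86 = 429 and greater than |343 − 86| = 257.

257 < c < 429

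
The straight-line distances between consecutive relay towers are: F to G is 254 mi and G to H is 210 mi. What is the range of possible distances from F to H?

44 ≤ FH ≤ 464 mi

By the triangle inequality, |254 − 210| ≤ FH ≤ 254 + 210.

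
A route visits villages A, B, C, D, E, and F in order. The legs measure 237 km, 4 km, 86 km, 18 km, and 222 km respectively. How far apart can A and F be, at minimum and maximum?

The maximum is all hops collinear in one direction: 237 + 4 + 86 + 18 + 222 = 567.
The longest hop is 237; the others sum to 330. Since 237 ≤ 330, the path can fold back on itself completely, so the minimum distance is 0.

0 ≤ AF ≤ 567 km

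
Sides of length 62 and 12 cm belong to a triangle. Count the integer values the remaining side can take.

The third side lies in the open interval (50, 74).
Integers from 51 to 73 inclusive: 73 − 51 + 1 = 23.

23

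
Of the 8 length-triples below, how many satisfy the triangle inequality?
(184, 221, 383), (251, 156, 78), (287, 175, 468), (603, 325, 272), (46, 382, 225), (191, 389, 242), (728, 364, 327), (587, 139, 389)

2

(184,221,383): 184+221 > 383 → valid
(78,156,251): 78+156 ≤ 251 → not valid
(175,287,468): 175+287 ≤ 468 → not valid
(272,325,603): 272+325 ≤ 603 → not valid
(46,225,382): 46+225 ≤ 382 → not valid
(191,242,389): 191+242 > 389 → valid
(327,364,728): 327+364 ≤ 728 → not valid
(139,389,587): 139+389 ≤ 587 → not valid
2 of the 8 triples form a triangle.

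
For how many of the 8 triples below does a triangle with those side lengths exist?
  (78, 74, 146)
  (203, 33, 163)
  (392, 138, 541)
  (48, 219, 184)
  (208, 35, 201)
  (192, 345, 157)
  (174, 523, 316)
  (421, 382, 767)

(74,78,146): 74+78 > 146 → valid
(33,163,203): 33+163 ≤ 203 → not valid
(138,392,541): 138+392 ≤ 541 → not valid
(48,184,219): 48+184 > 219 → valid
(35,201,208): 35+201 > 208 → valid
(157,192,345): 157+192 > 345 → valid
(174,316,523): 174+316 ≤ 523 → not valid
(382,421,767): 382+421 > 767 → valid
5 of the 8 triples form a triangle.

5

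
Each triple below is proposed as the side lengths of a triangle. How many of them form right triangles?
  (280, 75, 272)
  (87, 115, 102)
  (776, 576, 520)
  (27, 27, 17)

(280,75,272): 75²+272² = 79609 > 78400 = 280² → acute
(87,115,102): 87²+102² = 17973 > 13225 = 115² → acute
(776,576,520): 520²+576² = 602176 = 776² → right
(27,27,17): 17²+27² = 1018 > 729 = 27² → acute
1 of the 4 is right.

1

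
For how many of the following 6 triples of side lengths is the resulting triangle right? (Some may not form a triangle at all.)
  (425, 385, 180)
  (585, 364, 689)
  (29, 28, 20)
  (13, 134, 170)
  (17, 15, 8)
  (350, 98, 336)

4

(425,385,180): 180²+385² = 180625 = 425² → right
(585,364,689): 364²+585² = 474721 = 689² → right
(29,28,20): 20²+28² = 1184 > 841 = 29² → acute
(13,134,170): 13+134 ≤ 170, not a triangle
(17,15,8): 8²+15² = 289 = 17² → right
(350,98,336): 98²+336² = 122500 = 350² → right
4 of the 6 are right.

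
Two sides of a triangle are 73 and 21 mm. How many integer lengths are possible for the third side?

The third side lies in the open interval (52, 94).
Integers from 53 to 93 inclusive: 93 − 53 + 1 = 41.

41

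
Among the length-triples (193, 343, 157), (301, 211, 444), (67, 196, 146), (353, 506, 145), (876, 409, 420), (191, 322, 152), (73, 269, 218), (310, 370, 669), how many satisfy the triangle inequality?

(157,193,343): 157+193 > 343 → valid
(211,301,444): 211+301 > 444 → valid
(67,146,196): 67+146 > 196 → valid
(145,353,506): 145+353 ≤ 506 → not valid
(409,420,876): 409+420 ≤ 876 → not valid
(152,191,322): 152+191 > 322 → valid
(73,218,269): 73+218 > 269 → valid
(310,370,669): 310+370 > 669 → valid
6 of the 8 triples form a triangle.

6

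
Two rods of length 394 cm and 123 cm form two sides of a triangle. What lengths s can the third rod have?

271 < s < 517

By the triangle inequality, s must be less than 394 + 123 = 517 and greater than |394 − 123| = 271.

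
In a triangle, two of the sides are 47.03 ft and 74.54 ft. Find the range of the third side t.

By the triangle inequality, t must be less than 47.03 + 74.54 = 121.57 and greater than |47.03 − 74.54| = 27.51.

27.51 < t < 121.57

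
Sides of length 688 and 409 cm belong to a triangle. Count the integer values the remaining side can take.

817

The third side lies in the open interval (279, 1097).
Integers from 280 to 1096 inclusive: 1096 − 280 + 1 = 817.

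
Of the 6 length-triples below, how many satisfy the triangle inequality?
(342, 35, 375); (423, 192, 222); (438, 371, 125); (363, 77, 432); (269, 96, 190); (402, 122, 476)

(35,342,375): 35+342 > 375 → valid
(192,222,423): 192+222 ≤ 423 → not valid
(125,371,438): 125+371 > 438 → valid
(77,363,432): 77+363 > 432 → valid
(96,190,269): 96+190 > 269 → valid
(122,402,476): 122+402 > 476 → valid
5 of the 6 triples form a triangle.

5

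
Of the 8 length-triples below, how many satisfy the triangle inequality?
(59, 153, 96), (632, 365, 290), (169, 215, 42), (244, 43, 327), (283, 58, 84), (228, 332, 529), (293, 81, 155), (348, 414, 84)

(59,96,153): 59+96 > 153 → valid
(290,365,632): 290+365 > 632 → valid
(42,169,215): 42+169 ≤ 215 → not valid
(43,244,327): 43+244 ≤ 327 → not valid
(58,84,283): 58+84 ≤ 283 → not valid
(228,332,529): 228+332 > 529 → valid
(81,155,293): 81+155 ≤ 293 → not valid
(84,348,414): 84+348 > 414 → valid
4 of the 8 triples form a triangle.

4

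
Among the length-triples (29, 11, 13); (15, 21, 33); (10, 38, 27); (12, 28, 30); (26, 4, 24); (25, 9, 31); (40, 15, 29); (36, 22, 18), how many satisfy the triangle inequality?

(11,13,29): 11+13 ≤ 29 → not valid
(15,21,33): 15+21 > 33 → valid
(10,27,38): 10+27 ≤ 38 → not valid
(12,28,30): 12+28 > 30 → valid
(4,24,26): 4+24 > 26 → valid
(9,25,31): 9+25 > 31 → valid
(15,29,40): 15+29 > 40 → valid
(18,22,36): 18+22 > 36 → valid
6 of the 8 triples form a triangle.

6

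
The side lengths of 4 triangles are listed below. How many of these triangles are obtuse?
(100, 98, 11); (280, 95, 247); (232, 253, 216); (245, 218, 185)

2

(100,98,11): 11²+98² = 9725 < 10000 = 100² → obtuse
(280,95,247): 95²+247² = 70034 < 78400 = 280² → obtuse
(232,253,216): 216²+232² = 100480 > 64009 = 253² → acute
(245,218,185): 185²+218² = 81749 > 60025 = 245² → acute
2 of the 4 are obtuse.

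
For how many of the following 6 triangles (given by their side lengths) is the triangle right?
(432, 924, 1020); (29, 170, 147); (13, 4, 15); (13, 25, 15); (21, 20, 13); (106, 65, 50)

1

(432,924,1020): 432²+924² = 1040400 = 1020² → right
(29,170,147): 29²+147² = 22450 < 28900 = 170² → obtuse
(13,4,15): 4²+13² = 185 < 225 = 15² → obtuse
(13,25,15): 13²+15² = 394 < 625 = 25² → obtuse
(21,20,13): 13²+20² = 569 > 441 = 21² → acute
(106,65,50): 50²+65² = 6725 < 11236 = 106² → obtuse
1 of the 6 is right.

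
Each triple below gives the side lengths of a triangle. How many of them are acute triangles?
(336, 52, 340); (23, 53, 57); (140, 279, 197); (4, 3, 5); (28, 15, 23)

(336,52,340): 52²+336² = 115600 = 340² → right
(23,53,57): 23²+53² = 3338 > 3249 = 57² → acute
(140,279,197): 140²+197² = 58409 < 77841 = 279² → obtuse
(4,3,5): 3²+4² = 25 = 5² → right
(28,15,23): 15²+23² = 754 < 784 = 28² → obtuse
1 of the 5 is acute.

1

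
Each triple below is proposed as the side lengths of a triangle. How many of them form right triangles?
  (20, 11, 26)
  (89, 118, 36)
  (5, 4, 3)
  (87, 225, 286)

(20,11,26): 11²+20² = 521 < 676 = 26² → obtuse
(89,118,36): 36²+89² = 9217 < 13924 = 118² → obtuse
(5,4,3): 3²+4² = 25 = 5² → right
(87,225,286): 87²+225² = 58194 < 81796 = 286² → obtuse
1 of the 4 is right.

1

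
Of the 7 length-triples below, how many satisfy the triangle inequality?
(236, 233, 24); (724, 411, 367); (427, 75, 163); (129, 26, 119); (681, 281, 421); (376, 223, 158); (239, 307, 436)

(24,233,236): 24+233 > 236 → valid
(367,411,724): 367+411 > 724 → valid
(75,163,427): 75+163 ≤ 427 → not valid
(26,119,129): 26+119 > 129 → valid
(281,421,681): 281+421 > 681 → valid
(158,223,376): 158+223 > 376 → valid
(239,307,436): 239+307 > 436 → valid
6 of the 7 triples form a triangle.

6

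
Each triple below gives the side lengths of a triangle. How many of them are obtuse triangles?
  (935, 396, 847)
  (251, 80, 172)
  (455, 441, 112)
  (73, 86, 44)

2

(935,396,847): 396²+847² = 874225 = 935² → right
(251,80,172): 80²+172² = 35984 < 63001 = 251² → obtuse
(455,441,112): 112²+441² = 207025 = 455² → right
(73,86,44): 44²+73² = 7265 < 7396 = 86² → obtuse
2 of the 4 are obtuse.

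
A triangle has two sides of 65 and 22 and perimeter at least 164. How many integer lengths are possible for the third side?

10

Triangle inequality: 43 < x < 87. Perimeter ≥ 164 gives x ≥ 164 − 65 − 22 = 77.
So 77 ≤ x < 87; integers 77 through 86: 10 values.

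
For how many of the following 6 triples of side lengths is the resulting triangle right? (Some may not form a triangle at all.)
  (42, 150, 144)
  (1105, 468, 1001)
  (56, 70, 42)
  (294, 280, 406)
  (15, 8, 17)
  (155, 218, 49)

5

(42,150,144): 42²+144² = 22500 = 150² → right
(1105,468,1001): 468²+1001² = 1221025 = 1105² → right
(56,70,42): 42²+56² = 4900 = 70² → right
(294,280,406): 280²+294² = 164836 = 406² → right
(15,8,17): 8²+15² = 289 = 17² → right
(155,218,49): 49+155 ≤ 218, not a triangle
5 of the 6 are right.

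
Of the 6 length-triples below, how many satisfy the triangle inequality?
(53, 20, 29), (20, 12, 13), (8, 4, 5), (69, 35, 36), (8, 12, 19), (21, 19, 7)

(20,29,53): 20+29 ≤ 53 → not valid
(12,13,20): 12+13 > 20 → valid
(4,5,8): 4+5 > 8 → valid
(35,36,69): 35+36 > 69 → valid
(8,12,19): 8+12 > 19 → valid
(7,19,21): 7+19 > 21 → valid
5 of the 6 triples form a triangle.

5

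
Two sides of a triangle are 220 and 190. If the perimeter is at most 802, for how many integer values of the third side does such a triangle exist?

362

Triangle inequality: 30 < x < 410. Perimeter ≤ 802 gives x ≤ 802 − 220 − 190 = 392.
So 30 < x ≤ 392; integers 31 through 392: 362 values.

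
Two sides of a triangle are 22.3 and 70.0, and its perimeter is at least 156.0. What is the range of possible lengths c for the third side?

63.7 ≤ c < 92.3

Triangle inequality alone gives 47.7 < c < 92.3.
The perimeter condition gives c ≥ 156.0 − 22.3 − 70.0 = 63.7.
Intersecting the two: 63.7 ≤ c < 92.3.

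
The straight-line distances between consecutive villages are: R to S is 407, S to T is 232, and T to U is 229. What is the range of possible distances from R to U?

The maximum is all hops collinear in one direction: 407 + 232 + 229 = 868.
The longest hop is 407; the others sum to 461. Since 407 ≤ 461, the path can fold back on itself completely, so the minimum distance is 0.

0 ≤ RU ≤ 868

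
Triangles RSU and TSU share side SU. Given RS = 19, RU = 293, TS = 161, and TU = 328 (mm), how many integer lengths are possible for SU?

37

From triangle RSU: 274 < SU < 312.
From triangle TSU: 167 < SU < 489.
Intersection: 274 < SU < 312, so integers 275 through 311: 37 values.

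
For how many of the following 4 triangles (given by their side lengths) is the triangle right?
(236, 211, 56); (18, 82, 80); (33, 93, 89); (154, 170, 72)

2

(236,211,56): 56²+211² = 47657 < 55696 = 236² → obtuse
(18,82,80): 18²+80² = 6724 = 82² → right
(33,93,89): 33²+89² = 9010 > 8649 = 93² → acute
(154,170,72): 72²+154² = 28900 = 170² → right
2 of the 4 are right.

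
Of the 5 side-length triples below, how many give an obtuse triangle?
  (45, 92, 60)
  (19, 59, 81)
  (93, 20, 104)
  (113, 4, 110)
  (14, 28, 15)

(45,92,60): 45²+60² = 5625 < 8464 = 92² → obtuse
(19,59,81): 19+59 ≤ 81, not a triangle
(93,20,104): 20²+93² = 9049 < 10816 = 104² → obtuse
(113,4,110): 4²+110² = 12116 < 12769 = 113² → obtuse
(14,28,15): 14²+15² = 421 < 784 = 28² → obtuse
4 of the 5 are obtuse.

4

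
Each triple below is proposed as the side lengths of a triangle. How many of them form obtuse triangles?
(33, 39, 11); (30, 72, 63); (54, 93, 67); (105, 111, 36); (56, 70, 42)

3

(33,39,11): 11²+33² = 1210 < 1521 = 39² → obtuse
(30,72,63): 30²+63² = 4869 < 5184 = 72² → obtuse
(54,93,67): 54²+67² = 7405 < 8649 = 93² → obtuse
(105,111,36): 36²+105² = 12321 = 111² → right
(56,70,42): 42²+56² = 4900 = 70² → right
3 of the 5 are obtuse.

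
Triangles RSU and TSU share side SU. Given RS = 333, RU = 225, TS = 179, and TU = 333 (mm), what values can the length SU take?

From triangle RSU: |333 − 225| < SU < 333 + 225, i.e. 108 < SU < 558.
From triangle TSU: 154 < SU < 512.
Both must hold, so SU lies in the intersection.

154 < SU < 512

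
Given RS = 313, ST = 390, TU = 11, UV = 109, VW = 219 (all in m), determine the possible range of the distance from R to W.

0 ≤ RW ≤ 1042 m

The maximum is all hops collinear in one direction: 313 + 390 + 11 + 109 + 219 = 1042.
The longest hop is 390; the others sum to 652. Since 390 ≤ 652, the path can fold back on itself completely, so the minimum distance is 0.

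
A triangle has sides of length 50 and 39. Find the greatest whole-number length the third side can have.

The third side must be strictly less than 50 + 39 = 89.
The largest integer below 89 is 88.

88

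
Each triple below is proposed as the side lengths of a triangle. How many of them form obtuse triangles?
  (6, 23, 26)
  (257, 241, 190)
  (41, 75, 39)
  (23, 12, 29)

(6,23,26): 6²+23² = 565 < 676 = 26² → obtuse
(257,241,190): 190²+241² = 94181 > 66049 = 257² → acute
(41,75,39): 39²+41² = 3202 < 5625 = 75² → obtuse
(23,12,29): 12²+23² = 673 < 841 = 29² → obtuse
3 of the 4 are obtuse.

3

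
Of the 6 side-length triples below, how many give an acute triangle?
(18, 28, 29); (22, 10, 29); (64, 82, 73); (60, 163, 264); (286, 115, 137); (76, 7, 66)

2

(18,28,29): 18²+28² = 1108 > 841 = 29² → acute
(22,10,29): 10²+22² = 584 < 841 = 29² → obtuse
(64,82,73): 64²+73² = 9425 > 6724 = 82² → acute
(60,163,264): 60+163 ≤ 264, not a triangle
(286,115,137): 115+137 ≤ 286, not a triangle
(76,7,66): 7+66 ≤ 76, not a triangle
2 of the 6 are acute.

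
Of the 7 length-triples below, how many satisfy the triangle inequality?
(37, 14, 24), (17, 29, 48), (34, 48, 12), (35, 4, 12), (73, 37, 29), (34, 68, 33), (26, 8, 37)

(14,24,37): 14+24 > 37 → valid
(17,29,48): 17+29 ≤ 48 → not valid
(12,34,48): 12+34 ≤ 48 → not valid
(4,12,35): 4+12 ≤ 35 → not valid
(29,37,73): 29+37 ≤ 73 → not valid
(33,34,68): 33+34 ≤ 68 → not valid
(8,26,37): 8+26 ≤ 37 → not valid
1 of the 7 triples forms a triangle.

1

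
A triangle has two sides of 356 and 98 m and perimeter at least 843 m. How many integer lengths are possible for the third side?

Triangle inequality: 258 < x < 454. Perimeter ≥ 843 gives x ≥ 843 − 356 − 98 = 389.
So 389 ≤ x < 454; integers 389 through 453: 65 values.

65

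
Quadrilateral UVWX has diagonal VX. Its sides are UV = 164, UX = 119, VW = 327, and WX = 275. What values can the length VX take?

From triangle UVX: |164 − 119| < VX < 164 + 119, i.e. 45 < VX < 283.
From triangle WVX: 52 < VX < 602.
Both must hold, so VX lies in the intersection.

52 < VX < 283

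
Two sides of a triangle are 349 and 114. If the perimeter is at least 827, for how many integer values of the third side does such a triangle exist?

99

Triangle inequality: 235 < x < 463. Perimeter ≥ 827 gives x ≥ 827 − 349 − 114 = 364.
So 364 ≤ x < 463; integers 364 through 462: 99 values.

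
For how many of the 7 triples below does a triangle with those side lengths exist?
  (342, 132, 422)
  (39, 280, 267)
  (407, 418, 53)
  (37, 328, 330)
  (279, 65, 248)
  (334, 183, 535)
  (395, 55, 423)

6

(132,342,422): 132+342 > 422 → valid
(39,267,280): 39+267 > 280 → valid
(53,407,418): 53+407 > 418 → valid
(37,328,330): 37+328 > 330 → valid
(65,248,279): 65+248 > 279 → valid
(183,334,535): 183+334 ≤ 535 → not valid
(55,395,423): 55+395 > 423 → valid
6 of the 7 triples form a triangle.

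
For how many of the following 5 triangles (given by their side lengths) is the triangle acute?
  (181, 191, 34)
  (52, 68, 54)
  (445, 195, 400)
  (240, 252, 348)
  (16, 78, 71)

1

(181,191,34): 34²+181² = 33917 < 36481 = 191² → obtuse
(52,68,54): 52²+54² = 5620 > 4624 = 68² → acute
(445,195,400): 195²+400² = 198025 = 445² → right
(240,252,348): 240²+252² = 121104 = 348² → right
(16,78,71): 16²+71² = 5297 < 6084 = 78² → obtuse
1 of the 5 is acute.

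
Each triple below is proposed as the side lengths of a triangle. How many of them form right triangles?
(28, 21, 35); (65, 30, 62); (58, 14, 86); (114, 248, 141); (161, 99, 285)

(28,21,35): 21²+28² = 1225 = 35² → right
(65,30,62): 30²+62² = 4744 > 4225 = 65² → acute
(58,14,86): 14+58 ≤ 86, not a triangle
(114,248,141): 114²+141² = 32877 < 61504 = 248² → obtuse
(161,99,285): 99+161 ≤ 285, not a triangle
1 of the 5 is right.

1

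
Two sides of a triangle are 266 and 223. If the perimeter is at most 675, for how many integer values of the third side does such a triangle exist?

Triangle inequality: 43 < x < 489. Perimeter ≤ 675 gives x ≤ 675 − 266 − 223 = 186.
So 43 < x ≤ 186; integers 44 through 186: 143 values.

143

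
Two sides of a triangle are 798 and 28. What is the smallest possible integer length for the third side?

The third side must be strictly greater than |798 − 28| = 770.
The smallest integer above 770 is 771.

771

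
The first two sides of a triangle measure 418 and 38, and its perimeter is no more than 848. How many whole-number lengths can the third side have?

12

Triangle inequality: 380 < x < 456. Perimeter ≤ 848 gives x ≤ 848 − 418 − 38 = 392.
So 380 < x ≤ 392; integers 381 through 392: 12 values.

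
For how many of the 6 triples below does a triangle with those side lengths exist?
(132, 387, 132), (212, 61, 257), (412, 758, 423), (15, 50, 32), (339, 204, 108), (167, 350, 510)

3

(132,132,387): 132+132 ≤ 387 → not valid
(61,212,257): 61+212 > 257 → valid
(412,423,758): 412+423 > 758 → valid
(15,32,50): 15+32 ≤ 50 → not valid
(108,204,339): 108+204 ≤ 339 → not valid
(167,350,510): 167+350 > 510 → valid
3 of the 6 triples form a triangle.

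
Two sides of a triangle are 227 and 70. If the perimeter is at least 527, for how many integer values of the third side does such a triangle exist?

67

Triangle inequality: 157 < x < 297. Perimeter ≥ 527 gives x ≥ 527 − 227 − 70 = 230.
So 230 ≤ x < 297; integers 230 through 296: 67 values.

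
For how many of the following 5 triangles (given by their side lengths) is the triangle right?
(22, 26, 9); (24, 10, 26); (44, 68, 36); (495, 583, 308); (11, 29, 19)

2

(22,26,9): 9²+22² = 565 < 676 = 26² → obtuse
(24,10,26): 10²+24² = 676 = 26² → right
(44,68,36): 36²+44² = 3232 < 4624 = 68² → obtuse
(495,583,308): 308²+495² = 339889 = 583² → right
(11,29,19): 11²+19² = 482 < 841 = 29² → obtuse
2 of the 5 are right.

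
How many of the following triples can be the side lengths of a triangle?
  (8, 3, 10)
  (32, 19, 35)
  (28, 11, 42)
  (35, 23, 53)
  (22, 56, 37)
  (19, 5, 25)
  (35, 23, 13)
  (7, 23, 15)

(3,8,10): 3+8 > 10 → valid
(19,32,35): 19+32 > 35 → valid
(11,28,42): 11+28 ≤ 42 → not valid
(23,35,53): 23+35 > 53 → valid
(22,37,56): 22+37 > 56 → valid
(5,19,25): 5+19 ≤ 25 → not valid
(13,23,35): 13+23 > 35 → valid
(7,15,23): 7+15 ≤ 23 → not valid
5 of the 8 triples form a triangle.

5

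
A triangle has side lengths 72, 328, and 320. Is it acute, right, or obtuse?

right

Compare the square of the longest side to the sum of squares of the other two: 72² + 320² = 107584 = 328².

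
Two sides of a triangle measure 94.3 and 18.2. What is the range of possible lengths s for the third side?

76.1 < s < 112.5

By the triangle inequality, s must be less than 94.3 + 18.2 = 112.5 and greater than |94.3 − 18.2| = 76.1.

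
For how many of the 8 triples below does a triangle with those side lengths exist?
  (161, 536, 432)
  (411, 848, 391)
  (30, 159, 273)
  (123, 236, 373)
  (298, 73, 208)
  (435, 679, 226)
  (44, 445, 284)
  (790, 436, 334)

1

(161,432,536): 161+432 > 536 → valid
(391,411,848): 391+411 ≤ 848 → not valid
(30,159,273): 30+159 ≤ 273 → not valid
(123,236,373): 123+236 ≤ 373 → not valid
(73,208,298): 73+208 ≤ 298 → not valid
(226,435,679): 226+435 ≤ 679 → not valid
(44,284,445): 44+284 ≤ 445 → not valid
(334,436,790): 334+436 ≤ 790 → not valid
1 of the 8 triples forms a triangle.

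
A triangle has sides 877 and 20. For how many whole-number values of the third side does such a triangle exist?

39

The third side lies in the open interval (857, 897).
Integers from 858 to 896 inclusive: 896 − 858 + 1 = 39.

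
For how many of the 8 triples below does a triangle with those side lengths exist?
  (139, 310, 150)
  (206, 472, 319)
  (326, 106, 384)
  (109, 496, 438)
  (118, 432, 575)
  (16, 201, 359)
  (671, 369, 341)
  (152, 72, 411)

4

(139,150,310): 139+150 ≤ 310 → not valid
(206,319,472): 206+319 > 472 → valid
(106,326,384): 106+326 > 384 → valid
(109,438,496): 109+438 > 496 → valid
(118,432,575): 118+432 ≤ 575 → not valid
(16,201,359): 16+201 ≤ 359 → not valid
(341,369,671): 341+369 > 671 → valid
(72,152,411): 72+152 ≤ 411 → not valid
4 of the 8 triples form a triangle.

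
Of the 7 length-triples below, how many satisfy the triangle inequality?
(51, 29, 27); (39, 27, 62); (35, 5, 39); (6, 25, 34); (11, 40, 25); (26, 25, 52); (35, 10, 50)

(27,29,51): 27+29 > 51 → valid
(27,39,62): 27+39 > 62 → valid
(5,35,39): 5+35 > 39 → valid
(6,25,34): 6+25 ≤ 34 → not valid
(11,25,40): 11+25 ≤ 40 → not valid
(25,26,52): 25+26 ≤ 52 → not valid
(10,35,50): 10+35 ≤ 50 → not valid
3 of the 7 triples form a triangle.

3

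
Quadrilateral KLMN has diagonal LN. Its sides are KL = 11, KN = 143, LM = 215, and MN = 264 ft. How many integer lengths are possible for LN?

From triangle KLN: 132 < LN < 154.
From triangle MLN: 49 < LN < 479.
Intersection: 132 < LN < 154, so integers 133 through 153: 21 values.

21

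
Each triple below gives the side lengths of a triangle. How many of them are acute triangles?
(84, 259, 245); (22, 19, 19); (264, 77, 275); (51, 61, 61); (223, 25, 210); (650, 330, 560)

(84,259,245): 84²+245² = 67081 = 259² → right
(22,19,19): 19²+19² = 722 > 484 = 22² → acute
(264,77,275): 77²+264² = 75625 = 275² → right
(51,61,61): 51²+61² = 6322 > 3721 = 61² → acute
(223,25,210): 25²+210² = 44725 < 49729 = 223² → obtuse
(650,330,560): 330²+560² = 422500 = 650² → right
2 of the 6 are acute.

2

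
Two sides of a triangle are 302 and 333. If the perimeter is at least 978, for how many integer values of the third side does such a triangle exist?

Triangle inequality: 31 < x < 635. Perimeter ≥ 978 gives x ≥ 978 − 302 − 333 = 343.
So 343 ≤ x < 635; integers 343 through 634: 292 values.

292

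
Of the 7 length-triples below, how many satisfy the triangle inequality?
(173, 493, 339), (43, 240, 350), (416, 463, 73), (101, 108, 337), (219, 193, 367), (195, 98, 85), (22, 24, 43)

4

(173,339,493): 173+339 > 493 → valid
(43,240,350): 43+240 ≤ 350 → not valid
(73,416,463): 73+416 > 463 → valid
(101,108,337): 101+108 ≤ 337 → not valid
(193,219,367): 193+219 > 367 → valid
(85,98,195): 85+98 ≤ 195 → not valid
(22,24,43): 22+24 > 43 → valid
4 of the 7 triples form a triangle.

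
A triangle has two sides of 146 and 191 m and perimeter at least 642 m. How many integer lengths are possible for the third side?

Triangle inequality: 45 < x < 337. Perimeter ≥ 642 gives x ≥ 642 − 146 − 191 = 305.
So 305 ≤ x < 337; integers 305 through 336: 32 values.

32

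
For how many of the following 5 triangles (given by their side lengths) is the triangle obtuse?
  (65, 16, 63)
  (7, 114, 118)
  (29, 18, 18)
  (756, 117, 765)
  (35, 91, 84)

2

(65,16,63): 16²+63² = 4225 = 65² → right
(7,114,118): 7²+114² = 13045 < 13924 = 118² → obtuse
(29,18,18): 18²+18² = 648 < 841 = 29² → obtuse
(756,117,765): 117²+756² = 585225 = 765² → right
(35,91,84): 35²+84² = 8281 = 91² → right
2 of the 5 are obtuse.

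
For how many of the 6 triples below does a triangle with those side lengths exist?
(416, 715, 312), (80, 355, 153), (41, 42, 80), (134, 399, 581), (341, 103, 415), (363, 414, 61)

4

(312,416,715): 312+416 > 715 → valid
(80,153,355): 80+153 ≤ 355 → not valid
(41,42,80): 41+42 > 80 → valid
(134,399,581): 134+399 ≤ 581 → not valid
(103,341,415): 103+341 > 415 → valid
(61,363,414): 61+363 > 414 → valid
4 of the 6 triples form a triangle.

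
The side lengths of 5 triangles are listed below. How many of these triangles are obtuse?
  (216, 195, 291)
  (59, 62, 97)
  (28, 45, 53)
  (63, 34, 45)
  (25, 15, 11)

3

(216,195,291): 195²+216² = 84681 = 291² → right
(59,62,97): 59²+62² = 7325 < 9409 = 97² → obtuse
(28,45,53): 28²+45² = 2809 = 53² → right
(63,34,45): 34²+45² = 3181 < 3969 = 63² → obtuse
(25,15,11): 11²+15² = 346 < 625 = 25² → obtuse
3 of the 5 are obtuse.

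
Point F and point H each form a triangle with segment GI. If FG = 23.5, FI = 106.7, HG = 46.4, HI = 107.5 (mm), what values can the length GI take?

83.2 < GI < 130.2

From triangle FGI: |23.5 − 106.7| < GI < 23.5 + 106.7, i.e. 83.2 < GI < 130.2.
From triangle HGI: 61.1 < GI < 153.9.
Both must hold, so GI lies in the intersection.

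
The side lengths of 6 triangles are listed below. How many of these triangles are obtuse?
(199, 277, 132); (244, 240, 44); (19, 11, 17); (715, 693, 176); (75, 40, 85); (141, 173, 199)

1

(199,277,132): 132²+199² = 57025 < 76729 = 277² → obtuse
(244,240,44): 44²+240² = 59536 = 244² → right
(19,11,17): 11²+17² = 410 > 361 = 19² → acute
(715,693,176): 176²+693² = 511225 = 715² → right
(75,40,85): 40²+75² = 7225 = 85² → right
(141,173,199): 141²+173² = 49810 > 39601 = 199² → acute
1 of the 6 is obtuse.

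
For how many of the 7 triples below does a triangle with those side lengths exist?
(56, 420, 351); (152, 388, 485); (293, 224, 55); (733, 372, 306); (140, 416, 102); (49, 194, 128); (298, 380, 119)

2

(56,351,420): 56+351 ≤ 420 → not valid
(152,388,485): 152+388 > 485 → valid
(55,224,293): 55+224 ≤ 293 → not valid
(306,372,733): 306+372 ≤ 733 → not valid
(102,140,416): 102+140 ≤ 416 → not valid
(49,128,194): 49+128 ≤ 194 → not valid
(119,298,380): 119+298 > 380 → valid
2 of the 7 triples form a triangle.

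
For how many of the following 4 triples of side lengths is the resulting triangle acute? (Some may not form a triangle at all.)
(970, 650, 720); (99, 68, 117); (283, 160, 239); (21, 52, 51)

3

(970,650,720): 650²+720² = 940900 = 970² → right
(99,68,117): 68²+99² = 14425 > 13689 = 117² → acute
(283,160,239): 160²+239² = 82721 > 80089 = 283² → acute
(21,52,51): 21²+51² = 3042 > 2704 = 52² → acute
3 of the 4 are acute.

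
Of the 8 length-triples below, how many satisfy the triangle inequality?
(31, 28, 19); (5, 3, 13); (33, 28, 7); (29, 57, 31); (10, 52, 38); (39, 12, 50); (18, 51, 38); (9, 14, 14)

6

(19,28,31): 19+28 > 31 → valid
(3,5,13): 3+5 ≤ 13 → not valid
(7,28,33): 7+28 > 33 → valid
(29,31,57): 29+31 > 57 → valid
(10,38,52): 10+38 ≤ 52 → not valid
(12,39,50): 12+39 > 50 → valid
(18,38,51): 18+38 > 51 → valid
(9,14,14): 9+14 > 14 → valid
6 of the 8 triples form a triangle.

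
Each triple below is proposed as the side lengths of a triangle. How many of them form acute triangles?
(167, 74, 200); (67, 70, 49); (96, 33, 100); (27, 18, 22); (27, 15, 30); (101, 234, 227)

5

(167,74,200): 74²+167² = 33365 < 40000 = 200² → obtuse
(67,70,49): 49²+67² = 6890 > 4900 = 70² → acute
(96,33,100): 33²+96² = 10305 > 10000 = 100² → acute
(27,18,22): 18²+22² = 808 > 729 = 27² → acute
(27,15,30): 15²+27² = 954 > 900 = 30² → acute
(101,234,227): 101²+227² = 61730 > 54756 = 234² → acute
5 of the 6 are acute.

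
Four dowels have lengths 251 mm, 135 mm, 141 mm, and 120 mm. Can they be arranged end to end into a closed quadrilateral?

Yes

A quadrilateral exists iff every side is shorter than the sum of the others — equivalently, the longest side is less than the sum of the rest.
Longest side 251 < 396 (sum of the remaining 3), so yes.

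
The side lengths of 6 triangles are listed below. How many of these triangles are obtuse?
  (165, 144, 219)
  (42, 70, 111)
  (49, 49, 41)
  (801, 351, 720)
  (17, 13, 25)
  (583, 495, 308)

(165,144,219): 144²+165² = 47961 = 219² → right
(42,70,111): 42²+70² = 6664 < 12321 = 111² → obtuse
(49,49,41): 41²+49² = 4082 > 2401 = 49² → acute
(801,351,720): 351²+720² = 641601 = 801² → right
(17,13,25): 13²+17² = 458 < 625 = 25² → obtuse
(583,495,308): 308²+495² = 339889 = 583² → right
2 of the 6 are obtuse.

2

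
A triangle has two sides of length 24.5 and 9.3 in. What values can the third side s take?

15.2 < s < 33.8 (in)

By the triangle inequality, s must be less than 24.5 + 9.3 = 33.8 and greater than |24.5 − 9.3| = 15.2.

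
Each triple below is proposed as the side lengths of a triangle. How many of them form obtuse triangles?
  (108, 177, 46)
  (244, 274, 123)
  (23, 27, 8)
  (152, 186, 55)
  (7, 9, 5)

4

(108,177,46): 46+108 ≤ 177, not a triangle
(244,274,123): 123²+244² = 74665 < 75076 = 274² → obtuse
(23,27,8): 8²+23² = 593 < 729 = 27² → obtuse
(152,186,55): 55²+152² = 26129 < 34596 = 186² → obtuse
(7,9,5): 5²+7² = 74 < 81 = 9² → obtuse
4 of the 5 are obtuse.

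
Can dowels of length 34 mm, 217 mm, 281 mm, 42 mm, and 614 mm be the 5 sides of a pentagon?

No

For a pentagon, each side must be shorter than the sum of the others.
Here the longest side is 614, but the remaining 4 sides sum to only 574.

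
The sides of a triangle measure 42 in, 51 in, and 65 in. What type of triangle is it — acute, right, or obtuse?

Compare the square of the longest side to the sum of squares of the other two: 42² + 51² = 4365 > 4225 = 65².

acute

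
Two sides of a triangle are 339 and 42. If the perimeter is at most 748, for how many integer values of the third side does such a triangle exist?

70

Triangle inequality: 297 < x < 381. Perimeter ≤ 748 gives x ≤ 748 − 339 − 42 = 367.
So 297 < x ≤ 367; integers 298 through 367: 70 values.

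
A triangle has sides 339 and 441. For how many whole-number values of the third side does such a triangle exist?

677

The third side lies in the open interval (102, 780).
Integers from 103 to 779 inclusive: 779 − 103 + 1 = 677.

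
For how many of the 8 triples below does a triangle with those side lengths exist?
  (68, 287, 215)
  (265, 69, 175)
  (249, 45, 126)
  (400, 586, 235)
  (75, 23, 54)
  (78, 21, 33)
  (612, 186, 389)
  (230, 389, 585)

(68,215,287): 68+215 ≤ 287 → not valid
(69,175,265): 69+175 ≤ 265 → not valid
(45,126,249): 45+126 ≤ 249 → not valid
(235,400,586): 235+400 > 586 → valid
(23,54,75): 23+54 > 75 → valid
(21,33,78): 21+33 ≤ 78 → not valid
(186,389,612): 186+389 ≤ 612 → not valid
(230,389,585): 230+389 > 585 → valid
3 of the 8 triples form a triangle.

3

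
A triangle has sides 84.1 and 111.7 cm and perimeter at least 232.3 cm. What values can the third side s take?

36.5 ≤ s < 195.8 cm

Triangle inequality alone gives 27.6 < s < 195.8.
The perimeter condition gives s ≥ 232.3 − 84.1 − 111.7 = 36.5.
Intersecting the two: 36.5 ≤ s < 195.8.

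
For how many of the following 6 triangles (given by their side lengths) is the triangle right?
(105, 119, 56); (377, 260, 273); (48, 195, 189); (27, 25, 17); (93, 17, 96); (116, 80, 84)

(105,119,56): 56²+105² = 14161 = 119² → right
(377,260,273): 260²+273² = 142129 = 377² → right
(48,195,189): 48²+189² = 38025 = 195² → right
(27,25,17): 17²+25² = 914 > 729 = 27² → acute
(93,17,96): 17²+93² = 8938 < 9216 = 96² → obtuse
(116,80,84): 80²+84² = 13456 = 116² → right
4 of the 6 are right.

4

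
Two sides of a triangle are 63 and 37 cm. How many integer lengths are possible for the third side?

73

The third side lies in the open interval (26, 100).
Integers from 27 to 99 inclusive: 99 − 27 + 1 = 73.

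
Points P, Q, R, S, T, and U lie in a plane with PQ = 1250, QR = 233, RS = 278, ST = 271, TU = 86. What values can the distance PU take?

382 ≤ PU ≤ 2118

The maximum is all hops collinear in one direction: 1250 + 233 + 278 + 271 + 86 = 2118.
The longest hop is 1250; the others sum to 868. Folding the others back against it leaves at least 1250 − 868 = 382.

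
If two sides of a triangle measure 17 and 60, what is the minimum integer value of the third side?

44

The third side must be strictly greater than |17 − 60| = 43.
The smallest integer above 43 is 44.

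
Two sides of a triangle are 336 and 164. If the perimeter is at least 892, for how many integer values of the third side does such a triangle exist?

108

Triangle inequality: 172 < x < 500. Perimeter ≥ 892 gives x ≥ 892 − 336 − 164 = 392.
So 392 ≤ x < 500; integers 392 through 499: 108 values.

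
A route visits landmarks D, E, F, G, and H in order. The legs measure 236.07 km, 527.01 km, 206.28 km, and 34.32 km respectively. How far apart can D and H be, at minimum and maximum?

50.34 ≤ DH ≤ 1003.68 km

The maximum is all hops collinear in one direction: 236.07 + 527.01 + 206.28 + 34.32 = 1003.68.
The longest hop is 527.01; the others sum to 476.67. Folding the others back against it leaves at least 527.01 − 476.67 = 50.34.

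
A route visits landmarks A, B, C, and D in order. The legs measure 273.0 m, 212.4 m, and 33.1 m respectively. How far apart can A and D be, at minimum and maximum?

27.5 ≤ AD ≤ 518.5 m

The maximum is all hops collinear in one direction: 273.0 + 212.4 + 33.1 = 518.5.
The longest hop is 273.0; the others sum to 245.5. Folding the others back against it leaves at least 273.0 − 245.5 = 27.5.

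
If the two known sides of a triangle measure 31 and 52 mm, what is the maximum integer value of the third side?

82

The third side must be strictly less than 31 + 52 = 83.
The largest integer below 83 is 82.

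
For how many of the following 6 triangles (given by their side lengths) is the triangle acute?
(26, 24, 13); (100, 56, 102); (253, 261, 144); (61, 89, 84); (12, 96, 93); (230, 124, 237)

5

(26,24,13): 13²+24² = 745 > 676 = 26² → acute
(100,56,102): 56²+100² = 13136 > 10404 = 102² → acute
(253,261,144): 144²+253² = 84745 > 68121 = 261² → acute
(61,89,84): 61²+84² = 10777 > 7921 = 89² → acute
(12,96,93): 12²+93² = 8793 < 9216 = 96² → obtuse
(230,124,237): 124²+230² = 68276 > 56169 = 237² → acute
5 of the 6 are acute.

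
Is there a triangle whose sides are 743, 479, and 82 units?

No

The longest side is 743, but the other two sum to only 561.
561 < 743, so the triangle inequality fails.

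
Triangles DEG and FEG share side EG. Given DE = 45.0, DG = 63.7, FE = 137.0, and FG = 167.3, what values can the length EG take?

30.3 < EG < 108.7

From triangle DEG: |45.0 − 63.7| < EG < 45.0 + 63.7, i.e. 18.7 < EG < 108.7.
From triangle FEG: 30.3 < EG < 304.3.
Both must hold, so EG lies in the intersection.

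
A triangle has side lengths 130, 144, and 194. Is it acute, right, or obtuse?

Compare the square of the longest side to the sum of squares of the other two: 130² + 144² = 37636 = 194².

right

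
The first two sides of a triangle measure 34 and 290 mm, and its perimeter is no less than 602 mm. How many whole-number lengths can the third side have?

46

Triangle inequality: 256 < x < 324. Perimeter ≥ 602 gives x ≥ 602 − 34 − 290 = 278.
So 278 ≤ x < 324; integers 278 through 323: 46 values.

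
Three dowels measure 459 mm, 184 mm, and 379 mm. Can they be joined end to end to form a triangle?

The longest side is 459, and the other two sum to 563.
Since 563 > 459, the triangle inequality holds.

Yes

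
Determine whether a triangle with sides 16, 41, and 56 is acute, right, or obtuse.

obtuse

Compare the square of the longest side to the sum of squares of the other two: 16² + 41² = 1937 < 3136 = 56².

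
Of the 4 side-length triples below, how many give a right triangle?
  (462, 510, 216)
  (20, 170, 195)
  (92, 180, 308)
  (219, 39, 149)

(462,510,216): 216²+462² = 260100 = 510² → right
(20,170,195): 20+170 ≤ 195, not a triangle
(92,180,308): 92+180 ≤ 308, not a triangle
(219,39,149): 39+149 ≤ 219, not a triangle
1 of the 4 is right.

1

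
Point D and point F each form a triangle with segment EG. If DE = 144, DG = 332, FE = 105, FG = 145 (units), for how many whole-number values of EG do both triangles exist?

61

From triangle DEG: 188 < EG < 476.
From triangle FEG: 40 < EG < 250.
Intersection: 188 < EG < 250, so integers 189 through 249: 61 values.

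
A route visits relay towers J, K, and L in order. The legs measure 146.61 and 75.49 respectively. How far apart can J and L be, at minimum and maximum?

By the triangle inequality, |146.61 − 75.49| ≤ JL ≤ 146.61 + 75.49.

71.12 ≤ JL ≤ 222.10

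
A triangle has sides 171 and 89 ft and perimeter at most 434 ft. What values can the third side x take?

Triangle inequality alone gives 82 < x < 260.
The perimeter condition gives x ≤ 434 − 171 − 89 = 174.
Intersecting the two: 82 < x ≤ 174.

82 < x ≤ 174 ft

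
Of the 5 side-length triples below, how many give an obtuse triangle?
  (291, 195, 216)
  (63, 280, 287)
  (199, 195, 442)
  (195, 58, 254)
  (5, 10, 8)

(291,195,216): 195²+216² = 84681 = 291² → right
(63,280,287): 63²+280² = 82369 = 287² → right
(199,195,442): 195+199 ≤ 442, not a triangle
(195,58,254): 58+195 ≤ 254, not a triangle
(5,10,8): 5²+8² = 89 < 100 = 10² → obtuse
1 of the 5 is obtuse.

1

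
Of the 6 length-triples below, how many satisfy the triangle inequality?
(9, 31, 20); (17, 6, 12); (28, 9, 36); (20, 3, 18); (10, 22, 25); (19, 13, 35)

(9,20,31): 9+20 ≤ 31 → not valid
(6,12,17): 6+12 > 17 → valid
(9,28,36): 9+28 > 36 → valid
(3,18,20): 3+18 > 20 → valid
(10,22,25): 10+22 > 25 → valid
(13,19,35): 13+19 ≤ 35 → not valid
4 of the 6 triples form a triangle.

4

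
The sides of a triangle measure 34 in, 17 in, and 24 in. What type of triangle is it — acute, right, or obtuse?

obtuse

Compare the square of the longest side to the sum of squares of the other two: 17² + 24² = 865 < 1156 = 34².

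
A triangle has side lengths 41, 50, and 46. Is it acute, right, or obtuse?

acute

Compare the square of the longest side to the sum of squares of the other two: 41² + 46² = 3797 > 2500 = 50².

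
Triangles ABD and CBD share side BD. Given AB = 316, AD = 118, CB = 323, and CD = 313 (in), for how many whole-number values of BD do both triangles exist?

From triangle ABD: 198 < BD < 434.
From triangle CBD: 10 < BD < 636.
Intersection: 198 < BD < 434, so integers 199 through 433: 235 values.

235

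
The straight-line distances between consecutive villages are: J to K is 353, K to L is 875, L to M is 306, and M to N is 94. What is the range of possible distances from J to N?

122 ≤ JN ≤ 1628

The maximum is all hops collinear in one direction: 353 + 875 + 306 + 94 = 1628.
The longest hop is 875; the others sum to 753. Folding the others back against it leaves at least 875 − 753 = 122.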